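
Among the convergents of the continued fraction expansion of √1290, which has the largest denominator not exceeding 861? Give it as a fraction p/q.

30565/851

√1290 = [35; 1, 10, 1, 70, …] (period length 4).
Convergents:
  p_0/q_0 = 35/1
  p_1/q_1 = 36/1
  p_2/q_2 = 395/11
  p_3/q_3 = 431/12
  p_4/q_4 = 30565/851
  p_5/q_5 = 30996/863
q_4 = 851 ≤ 861 < 863 = q_5, so the answer is 30565/851.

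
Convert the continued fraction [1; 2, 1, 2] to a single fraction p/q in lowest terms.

11/8

Using pₖ = aₖpₖ₋₁ + pₖ₋₂ and qₖ = aₖqₖ₋₁ + qₖ₋₂:
  k=0: a=1, p=1, q=1
  k=1: a=2, p=3, q=2
  k=2: a=1, p=4, q=3
  k=3: a=2, p=11, q=8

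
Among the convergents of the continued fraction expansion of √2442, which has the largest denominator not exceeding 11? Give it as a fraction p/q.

√2442 = [49; 2, 2, 2, 98, …] (period length 4).
Convergents:
  p_0/q_0 = 49/1
  p_1/q_1 = 99/2
  p_2/q_2 = 247/5
  p_3/q_3 = 593/12
q_2 = 5 ≤ 11 < 12 = q_3, so the answer is 247/5.

247/5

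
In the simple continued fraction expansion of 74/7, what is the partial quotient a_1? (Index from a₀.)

74 = 10·7 + 4   →  a_0 = 10
7 = 1·4 + 3   →  a_1 = 1

1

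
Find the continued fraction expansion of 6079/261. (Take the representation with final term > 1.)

[23; 3, 2, 3, 3, 3]

6079 = 23·261 + 76
261 = 3·76 + 33
76 = 2·33 + 10
33 = 3·10 + 3
10 = 3·3 + 1
3 = 3·1 + 0  (stop)
So 6079/261 = [23; 3, 2, 3, 3, 3].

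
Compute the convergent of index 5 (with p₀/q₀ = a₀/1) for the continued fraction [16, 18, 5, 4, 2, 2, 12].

33587/2092

Using pₖ = aₖpₖ₋₁ + pₖ₋₂, qₖ = aₖqₖ₋₁ + qₖ₋₂ (with p₋₁=1, p₋₂=0, q₋₁=0, q₋₂=1):
  k=0: a=16, p=16, q=1
  k=1: a=18, p=289, q=18
  k=2: a=5, p=1461, q=91
  k=3: a=4, p=6133, q=382
  k=4: a=2, p=13727, q=855
  k=5: a=2, p=33587, q=2092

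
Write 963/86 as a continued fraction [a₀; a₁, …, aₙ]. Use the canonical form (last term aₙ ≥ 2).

[11; 5, 17]

963 = 11*86 + 17
86 = 5*17 + 1
17 = 17*1 + 0  (stop)
So 963/86 = [11; 5, 17].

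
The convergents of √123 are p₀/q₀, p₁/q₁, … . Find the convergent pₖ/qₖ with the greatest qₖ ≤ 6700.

√123 = [11; 11, 22, …] (period length 2).
Convergents:
  p_0/q_0 = 11/1
  p_1/q_1 = 122/11
  p_2/q_2 = 2695/243
  p_3/q_3 = 29767/2684
  p_4/q_4 = 657569/59291
q_3 = 2684 ≤ 6700 < 59291 = q_4, so the answer is 29767/2684.

29767/2684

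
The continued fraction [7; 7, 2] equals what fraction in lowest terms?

107/15

Using pₖ = aₖpₖ₋₁ + pₖ₋₂ and qₖ = aₖqₖ₋₁ + qₖ₋₂:
  k=0: a=7, p=7, q=1
  k=1: a=7, p=50, q=7
  k=2: a=2, p=107, q=15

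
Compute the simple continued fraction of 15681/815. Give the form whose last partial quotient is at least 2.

15681 = 19·815 + 196
815 = 4·196 + 31
196 = 6·31 + 10
31 = 3·10 + 1
10 = 10·1 + 0  (stop)
So 15681/815 = [19; 4, 6, 3, 10].

[19; 4, 6, 3, 10]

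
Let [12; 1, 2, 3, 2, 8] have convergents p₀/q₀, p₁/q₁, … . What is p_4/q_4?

Using pₖ = aₖpₖ₋₁ + pₖ₋₂, qₖ = aₖqₖ₋₁ + qₖ₋₂ (with p₋₁=1, p₋₂=0, q₋₁=0, q₋₂=1):
  k=0: a=12, p=12, q=1
  k=1: a=1, p=13, q=1
  k=2: a=2, p=38, q=3
  k=3: a=3, p=127, q=10
  k=4: a=2, p=292, q=23

292/23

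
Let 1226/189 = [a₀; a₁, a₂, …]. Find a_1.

1226 = 6·189 + 92   →  a_0 = 6
189 = 2·92 + 5   →  a_1 = 2

2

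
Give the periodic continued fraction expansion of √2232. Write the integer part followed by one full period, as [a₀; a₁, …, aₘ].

[47; 4, 10, 4, 94]

a₀ = ⌊√2232⌋ = 47.
With m₀=0, d₀=1 and mₖ₊₁ = dₖaₖ − mₖ, dₖ₊₁ = (n − mₖ₊₁²)/dₖ, aₖ₊₁ = ⌊(a₀+mₖ₊₁)/dₖ₊₁⌋:
  k=1: m=47, d=23, a=4
  k=2: m=45, d=9, a=10
  k=3: m=45, d=23, a=4
  k=4: m=47, d=1, a=94
d=1 and a=2a₀=94 at k=4, so the next step gives (m, d) = (47, 23) again — its k=1 value — and the period has length 4.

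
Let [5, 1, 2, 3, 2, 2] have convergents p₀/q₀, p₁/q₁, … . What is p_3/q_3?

Using pₖ = aₖpₖ₋₁ + pₖ₋₂, qₖ = aₖqₖ₋₁ + qₖ₋₂ (with p₋₁=1, p₋₂=0, q₋₁=0, q₋₂=1):
  k=0: a=5, p=5, q=1
  k=1: a=1, p=6, q=1
  k=2: a=2, p=17, q=3
  k=3: a=3, p=57, q=10

57/10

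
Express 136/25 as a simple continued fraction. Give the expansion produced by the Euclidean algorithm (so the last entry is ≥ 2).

[5; 2, 3, 1, 2]

136 = 5×25 + 11
25 = 2×11 + 3
11 = 3×3 + 2
3 = 1×2 + 1
2 = 2×1 + 0  (stop)
So 136/25 = [5; 2, 3, 1, 2].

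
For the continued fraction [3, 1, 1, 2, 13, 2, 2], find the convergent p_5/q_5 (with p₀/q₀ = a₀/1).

500/139

Using pₖ = aₖpₖ₋₁ + pₖ₋₂, qₖ = aₖqₖ₋₁ + qₖ₋₂ (with p₋₁=1, p₋₂=0, q₋₁=0, q₋₂=1):
  k=0: a=3, p=3, q=1
  k=1: a=1, p=4, q=1
  k=2: a=1, p=7, q=2
  k=3: a=2, p=18, q=5
  k=4: a=13, p=241, q=67
  k=5: a=2, p=500, q=139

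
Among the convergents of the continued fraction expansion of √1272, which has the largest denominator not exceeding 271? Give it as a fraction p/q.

7668/215

√1272 = [35; 1, 1, 1, 70, …] (period length 4).
Convergents:
  p_0/q_0 = 35/1
  p_1/q_1 = 36/1
  p_2/q_2 = 71/2
  p_3/q_3 = 107/3
  p_4/q_4 = 7561/212
  p_5/q_5 = 7668/215
  p_6/q_6 = 15229/427
q_5 = 215 ≤ 271 < 427 = q_6, so the answer is 7668/215.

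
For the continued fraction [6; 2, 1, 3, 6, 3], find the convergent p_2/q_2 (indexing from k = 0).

Using pₖ = aₖpₖ₋₁ + pₖ₋₂, qₖ = aₖqₖ₋₁ + qₖ₋₂ (with p₋₁=1, p₋₂=0, q₋₁=0, q₋₂=1):
  k=0: a=6, p=6, q=1
  k=1: a=2, p=13, q=2
  k=2: a=1, p=19, q=3

19/3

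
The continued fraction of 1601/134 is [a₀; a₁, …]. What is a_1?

1

1601 = 11·134 + 127   →  a_0 = 11
134 = 1·127 + 7   →  a_1 = 1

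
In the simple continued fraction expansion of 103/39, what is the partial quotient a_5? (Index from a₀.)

103 = 2·39 + 25   →  a_0 = 2
39 = 1·25 + 14   →  a_1 = 1
25 = 1·14 + 11   →  a_2 = 1
14 = 1·11 + 3   →  a_3 = 1
11 = 3·3 + 2   →  a_4 = 3
3 = 1·2 + 1   →  a_5 = 1

1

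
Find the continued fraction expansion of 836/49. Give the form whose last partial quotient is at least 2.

836 = 17·49 + 3
49 = 16·3 + 1
3 = 3·1 + 0  (stop)
So 836/49 = [17; 16, 3].

[17; 16, 3]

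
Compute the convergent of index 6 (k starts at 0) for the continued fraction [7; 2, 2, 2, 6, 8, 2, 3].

Using pₖ = aₖpₖ₋₁ + pₖ₋₂, qₖ = aₖqₖ₋₁ + qₖ₋₂ (with p₋₁=1, p₋₂=0, q₋₁=0, q₋₂=1):
  k=0: a=7, p=7, q=1
  k=1: a=2, p=15, q=2
  k=2: a=2, p=37, q=5
  k=3: a=2, p=89, q=12
  k=4: a=6, p=571, q=77
  k=5: a=8, p=4657, q=628
  k=6: a=2, p=9885, q=1333

9885/1333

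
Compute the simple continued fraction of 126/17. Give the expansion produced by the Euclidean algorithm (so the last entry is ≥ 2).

126 = 7*17 + 7
17 = 2*7 + 3
7 = 2*3 + 1
3 = 3*1 + 0  (stop)
So 126/17 = [7; 2, 2, 3].

[7; 2, 2, 3]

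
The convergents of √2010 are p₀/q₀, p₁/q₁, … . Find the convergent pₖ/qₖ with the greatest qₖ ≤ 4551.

144721/3228

√2010 = [44; 1, 4, 1, 88, …] (period length 4).
Convergents:
  p_0/q_0 = 44/1
  p_1/q_1 = 45/1
  p_2/q_2 = 224/5
  p_3/q_3 = 269/6
  p_4/q_4 = 23896/533
  p_5/q_5 = 24165/539
  p_6/q_6 = 120556/2689
  p_7/q_7 = 144721/3228
  p_8/q_8 = 12856004/286753
q_7 = 3228 ≤ 4551 < 286753 = q_8, so the answer is 144721/3228.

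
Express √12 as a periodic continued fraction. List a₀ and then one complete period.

a₀ = ⌊√12⌋ = 3.
With m₀=0, d₀=1 and mₖ₊₁ = dₖaₖ − mₖ, dₖ₊₁ = (n − mₖ₊₁²)/dₖ, aₖ₊₁ = ⌊(a₀+mₖ₊₁)/dₖ₊₁⌋:
  k=1: m=3, d=3, a=2
  k=2: m=3, d=1, a=6
d=1 and a=2a₀=6 at k=2, so the next step gives (m, d) = (3, 3) again — its k=1 value — and the period has length 2.

[3; 2, 6]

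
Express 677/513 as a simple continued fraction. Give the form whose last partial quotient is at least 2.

[1; 3, 7, 1, 4, 4]

677 = 1×513 + 164
513 = 3×164 + 21
164 = 7×21 + 17
21 = 1×17 + 4
17 = 4×4 + 1
4 = 4×1 + 0  (stop)
So 677/513 = [1; 3, 7, 1, 4, 4].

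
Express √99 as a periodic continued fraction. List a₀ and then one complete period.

[9; 1, 18]

a₀ = ⌊√99⌋ = 9.
With m₀=0, d₀=1 and mₖ₊₁ = dₖaₖ − mₖ, dₖ₊₁ = (n − mₖ₊₁²)/dₖ, aₖ₊₁ = ⌊(a₀+mₖ₊₁)/dₖ₊₁⌋:
  k=1: m=9, d=18, a=1
  k=2: m=9, d=1, a=18
d=1 and a=2a₀=18 at k=2, so the next step gives (m, d) = (9, 18) again — its k=1 value — and the period has length 2.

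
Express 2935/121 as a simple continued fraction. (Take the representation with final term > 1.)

[24; 3, 1, 9, 3]

2935 = 24·121 + 31
121 = 3·31 + 28
31 = 1·28 + 3
28 = 9·3 + 1
3 = 3·1 + 0  (stop)
So 2935/121 = [24; 3, 1, 9, 3].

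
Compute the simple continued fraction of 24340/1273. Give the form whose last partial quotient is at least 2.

[19; 8, 3, 8, 6]

24340 = 19·1273 + 153
1273 = 8·153 + 49
153 = 3·49 + 6
49 = 8·6 + 1
6 = 6·1 + 0  (stop)
So 24340/1273 = [19; 8, 3, 8, 6].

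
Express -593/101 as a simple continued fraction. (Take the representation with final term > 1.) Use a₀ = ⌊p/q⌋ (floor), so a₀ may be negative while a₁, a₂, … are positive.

-593 = -6×101 + 13
101 = 7×13 + 10
13 = 1×10 + 3
10 = 3×3 + 1
3 = 3×1 + 0  (stop)
So -593/101 = [-6; 7, 1, 3, 3].

[-6; 7, 1, 3, 3]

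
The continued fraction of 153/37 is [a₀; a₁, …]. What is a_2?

2

153 = 4·37 + 5   →  a_0 = 4
37 = 7·5 + 2   →  a_1 = 7
5 = 2·2 + 1   →  a_2 = 2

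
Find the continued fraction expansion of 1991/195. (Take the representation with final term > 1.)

[10; 4, 1, 3, 10]

1991 = 10*195 + 41
195 = 4*41 + 31
41 = 1*31 + 10
31 = 3*10 + 1
10 = 10*1 + 0  (stop)
So 1991/195 = [10; 4, 1, 3, 10].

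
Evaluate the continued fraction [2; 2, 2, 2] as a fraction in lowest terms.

Using pₖ = aₖpₖ₋₁ + pₖ₋₂ and qₖ = aₖqₖ₋₁ + qₖ₋₂:
  k=0: a=2, p=2, q=1
  k=1: a=2, p=5, q=2
  k=2: a=2, p=12, q=5
  k=3: a=2, p=29, q=12

29/12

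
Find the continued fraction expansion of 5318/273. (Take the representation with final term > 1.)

[19; 2, 11, 1, 10]

5318 = 19·273 + 131
273 = 2·131 + 11
131 = 11·11 + 10
11 = 1·10 + 1
10 = 10·1 + 0  (stop)
So 5318/273 = [19; 2, 11, 1, 10].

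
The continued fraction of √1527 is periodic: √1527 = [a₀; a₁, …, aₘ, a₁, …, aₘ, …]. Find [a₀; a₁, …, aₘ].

[39; 13, 78]

a₀ = ⌊√1527⌋ = 39.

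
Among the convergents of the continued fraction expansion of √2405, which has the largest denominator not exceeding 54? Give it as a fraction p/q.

√2405 = [49; 24, 1, 1, 24, 98, …] (period length 5).
Convergents:
  p_0/q_0 = 49/1
  p_1/q_1 = 1177/24
  p_2/q_2 = 1226/25
  p_3/q_3 = 2403/49
  p_4/q_4 = 58898/1201
q_3 = 49 ≤ 54 < 1201 = q_4, so the answer is 2403/49.

2403/49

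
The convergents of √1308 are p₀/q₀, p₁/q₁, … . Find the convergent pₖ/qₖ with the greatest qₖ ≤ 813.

15660/433

√1308 = [36; 6, 72, …] (period length 2).
Convergents:
  p_0/q_0 = 36/1
  p_1/q_1 = 217/6
  p_2/q_2 = 15660/433
  p_3/q_3 = 94177/2604
q_2 = 433 ≤ 813 < 2604 = q_3, so the answer is 15660/433.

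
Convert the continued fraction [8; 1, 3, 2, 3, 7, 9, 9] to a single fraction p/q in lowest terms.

Fold from the inside: start with 9/1.
  9 + 1/9 = 82/9
  7 + 9/82 = 583/82
  3 + 82/583 = 1831/583
  2 + 583/1831 = 4245/1831
  3 + 1831/4245 = 14566/4245
  1 + 4245/14566 = 18811/14566
  8 + 14566/18811 = 165054/18811

165054/18811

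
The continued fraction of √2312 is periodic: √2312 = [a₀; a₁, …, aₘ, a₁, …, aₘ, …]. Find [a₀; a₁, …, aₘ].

[48; 12, 96]

a₀ = ⌊√2312⌋ = 48.
With m₀=0, d₀=1 and mₖ₊₁ = dₖaₖ − mₖ, dₖ₊₁ = (n − mₖ₊₁²)/dₖ, aₖ₊₁ = ⌊(a₀+mₖ₊₁)/dₖ₊₁⌋:
  k=1: m=48, d=8, a=12
  k=2: m=48, d=1, a=96
d=1 and a=2a₀=96 at k=2, so the next step gives (m, d) = (48, 8) again — its k=1 value — and the period has length 2.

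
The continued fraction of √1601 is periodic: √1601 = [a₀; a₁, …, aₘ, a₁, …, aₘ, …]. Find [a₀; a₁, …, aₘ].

a₀ = ⌊√1601⌋ = 40.
With m₀=0, d₀=1 and mₖ₊₁ = dₖaₖ − mₖ, dₖ₊₁ = (n − mₖ₊₁²)/dₖ, aₖ₊₁ = ⌊(a₀+mₖ₊₁)/dₖ₊₁⌋:
  k=1: m=40, d=1, a=80
d=1 and a=2a₀=80 at k=1, so the next step gives (m, d) = (40, 1) again — its k=1 value — and the period has length 1.

[40; 80]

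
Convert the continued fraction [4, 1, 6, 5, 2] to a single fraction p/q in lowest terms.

Using pₖ = aₖpₖ₋₁ + pₖ₋₂ and qₖ = aₖqₖ₋₁ + qₖ₋₂:
  k=0: a=4, p=4, q=1
  k=1: a=1, p=5, q=1
  k=2: a=6, p=34, q=7
  k=3: a=5, p=175, q=36
  k=4: a=2, p=384, q=79

384/79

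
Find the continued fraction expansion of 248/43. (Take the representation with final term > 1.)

[5; 1, 3, 3, 3]

248 = 5*43 + 33
43 = 1*33 + 10
33 = 3*10 + 3
10 = 3*3 + 1
3 = 3*1 + 0  (stop)
So 248/43 = [5; 1, 3, 3, 3].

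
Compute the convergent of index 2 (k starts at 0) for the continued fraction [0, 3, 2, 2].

Using pₖ = aₖpₖ₋₁ + pₖ₋₂, qₖ = aₖqₖ₋₁ + qₖ₋₂ (with p₋₁=1, p₋₂=0, q₋₁=0, q₋₂=1):
  k=0: a=0, p=0, q=1
  k=1: a=3, p=1, q=3
  k=2: a=2, p=2, q=7

2/7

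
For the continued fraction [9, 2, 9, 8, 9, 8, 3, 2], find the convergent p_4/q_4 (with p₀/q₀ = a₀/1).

Using pₖ = aₖpₖ₋₁ + pₖ₋₂, qₖ = aₖqₖ₋₁ + qₖ₋₂ (with p₋₁=1, p₋₂=0, q₋₁=0, q₋₂=1):
  k=0: a=9, p=9, q=1
  k=1: a=2, p=19, q=2
  k=2: a=9, p=180, q=19
  k=3: a=8, p=1459, q=154
  k=4: a=9, p=13311, q=1405

13311/1405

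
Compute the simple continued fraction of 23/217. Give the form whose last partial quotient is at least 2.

[0; 9, 2, 3, 3]

23 = 0·217 + 23
217 = 9·23 + 10
23 = 2·10 + 3
10 = 3·3 + 1
3 = 3·1 + 0  (stop)
So 23/217 = [0; 9, 2, 3, 3].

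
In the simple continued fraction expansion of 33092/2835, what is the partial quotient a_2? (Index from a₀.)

2

33092 = 11·2835 + 1907   →  a_0 = 11
2835 = 1·1907 + 928   →  a_1 = 1
1907 = 2·928 + 51   →  a_2 = 2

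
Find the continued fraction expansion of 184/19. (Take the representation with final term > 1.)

184 = 9·19 + 13
19 = 1·13 + 6
13 = 2·6 + 1
6 = 6·1 + 0  (stop)
So 184/19 = [9; 1, 2, 6].

[9; 1, 2, 6]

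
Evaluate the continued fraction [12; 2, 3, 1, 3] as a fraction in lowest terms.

423/34

Fold from the inside: start with 3/1.
  1 + 1/3 = 4/3
  3 + 3/4 = 15/4
  2 + 4/15 = 34/15
  12 + 15/34 = 423/34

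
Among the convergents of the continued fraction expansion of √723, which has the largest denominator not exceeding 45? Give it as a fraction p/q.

242/9

√723 = [26; 1, 7, 1, 52, …] (period length 4).
Convergents:
  p_0/q_0 = 26/1
  p_1/q_1 = 27/1
  p_2/q_2 = 215/8
  p_3/q_3 = 242/9
  p_4/q_4 = 12799/476
q_3 = 9 ≤ 45 < 476 = q_4, so the answer is 242/9.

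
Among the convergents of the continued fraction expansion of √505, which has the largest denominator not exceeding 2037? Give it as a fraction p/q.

√505 = [22; 2, 8, 2, 44, …] (period length 4).
Convergents:
  p_0/q_0 = 22/1
  p_1/q_1 = 45/2
  p_2/q_2 = 382/17
  p_3/q_3 = 809/36
  p_4/q_4 = 35978/1601
  p_5/q_5 = 72765/3238
q_4 = 1601 ≤ 2037 < 3238 = q_5, so the answer is 35978/1601.

35978/1601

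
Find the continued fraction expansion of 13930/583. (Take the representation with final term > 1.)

13930 = 23×583 + 521
583 = 1×521 + 62
521 = 8×62 + 25
62 = 2×25 + 12
25 = 2×12 + 1
12 = 12×1 + 0  (stop)
So 13930/583 = [23; 1, 8, 2, 2, 12].

[23; 1, 8, 2, 2, 12]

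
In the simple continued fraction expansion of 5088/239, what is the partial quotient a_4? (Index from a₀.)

2

5088 = 21·239 + 69   →  a_0 = 21
239 = 3·69 + 32   →  a_1 = 3
69 = 2·32 + 5   →  a_2 = 2
32 = 6·5 + 2   →  a_3 = 6
5 = 2·2 + 1   →  a_4 = 2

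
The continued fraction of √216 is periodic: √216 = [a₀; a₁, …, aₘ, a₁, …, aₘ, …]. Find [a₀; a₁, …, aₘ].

a₀ = ⌊√216⌋ = 14.
With m₀=0, d₀=1 and mₖ₊₁ = dₖaₖ − mₖ, dₖ₊₁ = (n − mₖ₊₁²)/dₖ, aₖ₊₁ = ⌊(a₀+mₖ₊₁)/dₖ₊₁⌋:
  k=1: m=14, d=20, a=1
  k=2: m=6, d=9, a=2
  k=3: m=12, d=8, a=3
  k=4: m=12, d=9, a=2
  k=5: m=6, d=20, a=1
  k=6: m=14, d=1, a=28
d=1 and a=2a₀=28 at k=6, so the next step gives (m, d) = (14, 20) again — its k=1 value — and the period has length 6.

[14; 1, 2, 3, 2, 1, 28]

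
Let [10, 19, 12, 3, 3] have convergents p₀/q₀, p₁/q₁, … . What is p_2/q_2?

Using pₖ = aₖpₖ₋₁ + pₖ₋₂, qₖ = aₖqₖ₋₁ + qₖ₋₂ (with p₋₁=1, p₋₂=0, q₋₁=0, q₋₂=1):
  k=0: a=10, p=10, q=1
  k=1: a=19, p=191, q=19
  k=2: a=12, p=2302, q=229

2302/229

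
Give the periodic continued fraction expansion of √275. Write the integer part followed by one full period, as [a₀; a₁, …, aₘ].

a₀ = ⌊√275⌋ = 16.

[16; 1, 1, 2, 1, 1, 32]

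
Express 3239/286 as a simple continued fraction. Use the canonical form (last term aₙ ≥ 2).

[11; 3, 13, 3, 2]

3239 = 11×286 + 93
286 = 3×93 + 7
93 = 13×7 + 2
7 = 3×2 + 1
2 = 2×1 + 0  (stop)
So 3239/286 = [11; 3, 13, 3, 2].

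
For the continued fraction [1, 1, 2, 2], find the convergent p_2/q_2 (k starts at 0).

Using pₖ = aₖpₖ₋₁ + pₖ₋₂, qₖ = aₖqₖ₋₁ + qₖ₋₂ (with p₋₁=1, p₋₂=0, q₋₁=0, q₋₂=1):
  k=0: a=1, p=1, q=1
  k=1: a=1, p=2, q=1
  k=2: a=2, p=5, q=3

5/3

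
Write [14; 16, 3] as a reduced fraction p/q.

Fold from the inside: start with 3/1.
  16 + 1/3 = 49/3
  14 + 3/49 = 689/49

689/49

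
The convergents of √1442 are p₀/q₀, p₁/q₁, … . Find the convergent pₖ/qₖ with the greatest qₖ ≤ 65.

1443/38

√1442 = [37; 1, 36, 1, 74, …] (period length 4).
Convergents:
  p_0/q_0 = 37/1
  p_1/q_1 = 38/1
  p_2/q_2 = 1405/37
  p_3/q_3 = 1443/38
  p_4/q_4 = 108187/2849
q_3 = 38 ≤ 65 < 2849 = q_4, so the answer is 1443/38.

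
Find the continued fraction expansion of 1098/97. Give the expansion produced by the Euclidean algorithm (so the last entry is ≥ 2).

[11; 3, 7, 1, 3]

1098 = 11*97 + 31
97 = 3*31 + 4
31 = 7*4 + 3
4 = 1*3 + 1
3 = 3*1 + 0  (stop)
So 1098/97 = [11; 3, 7, 1, 3].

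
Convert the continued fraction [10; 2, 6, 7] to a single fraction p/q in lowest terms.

Fold from the inside: start with 7/1.
  6 + 1/7 = 43/7
  2 + 7/43 = 93/43
  10 + 43/93 = 973/93

973/93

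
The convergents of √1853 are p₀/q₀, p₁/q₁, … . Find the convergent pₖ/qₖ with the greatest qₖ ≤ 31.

√1853 = [43; 21, 1, 1, 21, 86, …] (period length 5).
Convergents:
  p_0/q_0 = 43/1
  p_1/q_1 = 904/21
  p_2/q_2 = 947/22
  p_3/q_3 = 1851/43
q_2 = 22 ≤ 31 < 43 = q_3, so the answer is 947/22.

947/22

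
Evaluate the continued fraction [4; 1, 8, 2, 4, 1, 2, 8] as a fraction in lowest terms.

Using pₖ = aₖpₖ₋₁ + pₖ₋₂ and qₖ = aₖqₖ₋₁ + qₖ₋₂:
  k=0: a=4, p=4, q=1
  k=1: a=1, p=5, q=1
  k=2: a=8, p=44, q=9
  k=3: a=2, p=93, q=19
  k=4: a=4, p=416, q=85
  k=5: a=1, p=509, q=104
  k=6: a=2, p=1434, q=293
  k=7: a=8, p=11981, q=2448

11981/2448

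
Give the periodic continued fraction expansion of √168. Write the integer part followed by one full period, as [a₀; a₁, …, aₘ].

a₀ = ⌊√168⌋ = 12.

[12; 1, 24]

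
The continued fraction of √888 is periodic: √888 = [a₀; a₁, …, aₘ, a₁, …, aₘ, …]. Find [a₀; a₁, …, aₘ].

a₀ = ⌊√888⌋ = 29.
With m₀=0, d₀=1 and mₖ₊₁ = dₖaₖ − mₖ, dₖ₊₁ = (n − mₖ₊₁²)/dₖ, aₖ₊₁ = ⌊(a₀+mₖ₊₁)/dₖ₊₁⌋:
  k=1: m=29, d=47, a=1
  k=2: m=18, d=12, a=3
  k=3: m=18, d=47, a=1
  k=4: m=29, d=1, a=58
d=1 and a=2a₀=58 at k=4, so the next step gives (m, d) = (29, 47) again — its k=1 value — and the period has length 4.

[29; 1, 3, 1, 58]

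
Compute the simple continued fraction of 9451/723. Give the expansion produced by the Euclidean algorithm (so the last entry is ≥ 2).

9451 = 13×723 + 52
723 = 13×52 + 47
52 = 1×47 + 5
47 = 9×5 + 2
5 = 2×2 + 1
2 = 2×1 + 0  (stop)
So 9451/723 = [13; 13, 1, 9, 2, 2].

[13; 13, 1, 9, 2, 2]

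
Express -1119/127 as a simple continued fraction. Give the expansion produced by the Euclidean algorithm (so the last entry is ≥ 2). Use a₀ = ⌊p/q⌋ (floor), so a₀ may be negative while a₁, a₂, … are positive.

[-9; 5, 3, 2, 3]

-1119 = -9·127 + 24
127 = 5·24 + 7
24 = 3·7 + 3
7 = 2·3 + 1
3 = 3·1 + 0  (stop)
So -1119/127 = [-9; 5, 3, 2, 3].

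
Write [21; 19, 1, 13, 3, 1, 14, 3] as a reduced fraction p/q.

Using pₖ = aₖpₖ₋₁ + pₖ₋₂ and qₖ = aₖqₖ₋₁ + qₖ₋₂:
  k=0: a=21, p=21, q=1
  k=1: a=19, p=400, q=19
  k=2: a=1, p=421, q=20
  k=3: a=13, p=5873, q=279
  k=4: a=3, p=18040, q=857
  k=5: a=1, p=23913, q=1136
  k=6: a=14, p=352822, q=16761
  k=7: a=3, p=1082379, q=51419

1082379/51419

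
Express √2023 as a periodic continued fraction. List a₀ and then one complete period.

[44; 1, 43, 1, 88]

a₀ = ⌊√2023⌋ = 44.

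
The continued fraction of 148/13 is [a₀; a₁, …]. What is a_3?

148 = 11·13 + 5   →  a_0 = 11
13 = 2·5 + 3   →  a_1 = 2
5 = 1·3 + 2   →  a_2 = 1
3 = 1·2 + 1   →  a_3 = 1

1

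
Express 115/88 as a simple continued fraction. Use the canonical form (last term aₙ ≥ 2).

115 = 1·88 + 27
88 = 3·27 + 7
27 = 3·7 + 6
7 = 1·6 + 1
6 = 6·1 + 0  (stop)
So 115/88 = [1; 3, 3, 1, 6].

[1; 3, 3, 1, 6]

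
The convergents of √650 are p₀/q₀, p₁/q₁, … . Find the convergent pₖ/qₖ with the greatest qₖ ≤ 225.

√650 = [25; 2, 50, …] (period length 2).
Convergents:
  p_0/q_0 = 25/1
  p_1/q_1 = 51/2
  p_2/q_2 = 2575/101
  p_3/q_3 = 5201/204
  p_4/q_4 = 262625/10301
q_3 = 204 ≤ 225 < 10301 = q_4, so the answer is 5201/204.

5201/204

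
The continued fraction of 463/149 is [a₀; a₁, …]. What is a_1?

9

463 = 3·149 + 16   →  a_0 = 3
149 = 9·16 + 5   →  a_1 = 9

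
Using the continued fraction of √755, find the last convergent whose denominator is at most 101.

√755 = [27; 2, 10, 2, 54, …] (period length 4).
Convergents:
  p_0/q_0 = 27/1
  p_1/q_1 = 55/2
  p_2/q_2 = 577/21
  p_3/q_3 = 1209/44
  p_4/q_4 = 65863/2397
q_3 = 44 ≤ 101 < 2397 = q_4, so the answer is 1209/44.

1209/44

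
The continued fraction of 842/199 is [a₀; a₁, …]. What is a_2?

3

842 = 4·199 + 46   →  a_0 = 4
199 = 4·46 + 15   →  a_1 = 4
46 = 3·15 + 1   →  a_2 = 3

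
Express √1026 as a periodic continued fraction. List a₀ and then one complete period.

a₀ = ⌊√1026⌋ = 32.
With m₀=0, d₀=1 and mₖ₊₁ = dₖaₖ − mₖ, dₖ₊₁ = (n − mₖ₊₁²)/dₖ, aₖ₊₁ = ⌊(a₀+mₖ₊₁)/dₖ₊₁⌋:
  k=1: m=32, d=2, a=32
  k=2: m=32, d=1, a=64
d=1 and a=2a₀=64 at k=2, so the next step gives (m, d) = (32, 2) again — its k=1 value — and the period has length 2.

[32; 32, 64]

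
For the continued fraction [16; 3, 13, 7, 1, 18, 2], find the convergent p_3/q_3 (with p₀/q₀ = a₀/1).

Using pₖ = aₖpₖ₋₁ + pₖ₋₂, qₖ = aₖqₖ₋₁ + qₖ₋₂ (with p₋₁=1, p₋₂=0, q₋₁=0, q₋₂=1):
  k=0: a=16, p=16, q=1
  k=1: a=3, p=49, q=3
  k=2: a=13, p=653, q=40
  k=3: a=7, p=4620, q=283

4620/283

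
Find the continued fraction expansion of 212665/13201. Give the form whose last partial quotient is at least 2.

[16; 9, 9, 17, 1, 3, 2]

212665 = 16·13201 + 1449
13201 = 9·1449 + 160
1449 = 9·160 + 9
160 = 17·9 + 7
9 = 1·7 + 2
7 = 3·2 + 1
2 = 2·1 + 0  (stop)
So 212665/13201 = [16; 9, 9, 17, 1, 3, 2].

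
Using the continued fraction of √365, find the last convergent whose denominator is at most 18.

191/10

√365 = [19; 9, 1, 1, 9, 38, …] (period length 5).
Convergents:
  p_0/q_0 = 19/1
  p_1/q_1 = 172/9
  p_2/q_2 = 191/10
  p_3/q_3 = 363/19
q_2 = 10 ≤ 18 < 19 = q_3, so the answer is 191/10.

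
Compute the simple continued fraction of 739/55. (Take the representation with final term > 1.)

[13; 2, 3, 2, 3]

739 = 13×55 + 24
55 = 2×24 + 7
24 = 3×7 + 3
7 = 2×3 + 1
3 = 3×1 + 0  (stop)
So 739/55 = [13; 2, 3, 2, 3].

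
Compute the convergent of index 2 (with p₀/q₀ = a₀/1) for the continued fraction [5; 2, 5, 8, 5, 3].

60/11

Using pₖ = aₖpₖ₋₁ + pₖ₋₂, qₖ = aₖqₖ₋₁ + qₖ₋₂ (with p₋₁=1, p₋₂=0, q₋₁=0, q₋₂=1):
  k=0: a=5, p=5, q=1
  k=1: a=2, p=11, q=2
  k=2: a=5, p=60, q=11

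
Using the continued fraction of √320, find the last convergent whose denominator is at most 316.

√320 = [17; 1, 7, 1, 34, …] (period length 4).
Convergents:
  p_0/q_0 = 17/1
  p_1/q_1 = 18/1
  p_2/q_2 = 143/8
  p_3/q_3 = 161/9
  p_4/q_4 = 5617/314
  p_5/q_5 = 5778/323
q_4 = 314 ≤ 316 < 323 = q_5, so the answer is 5617/314.

5617/314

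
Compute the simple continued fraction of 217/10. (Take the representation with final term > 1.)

217 = 21·10 + 7
10 = 1·7 + 3
7 = 2·3 + 1
3 = 3·1 + 0  (stop)
So 217/10 = [21; 1, 2, 3].

[21; 1, 2, 3]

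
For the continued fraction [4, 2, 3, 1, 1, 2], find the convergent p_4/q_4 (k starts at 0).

Using pₖ = aₖpₖ₋₁ + pₖ₋₂, qₖ = aₖqₖ₋₁ + qₖ₋₂ (with p₋₁=1, p₋₂=0, q₋₁=0, q₋₂=1):
  k=0: a=4, p=4, q=1
  k=1: a=2, p=9, q=2
  k=2: a=3, p=31, q=7
  k=3: a=1, p=40, q=9
  k=4: a=1, p=71, q=16

71/16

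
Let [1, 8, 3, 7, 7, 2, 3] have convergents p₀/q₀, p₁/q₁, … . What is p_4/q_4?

Using pₖ = aₖpₖ₋₁ + pₖ₋₂, qₖ = aₖqₖ₋₁ + qₖ₋₂ (with p₋₁=1, p₋₂=0, q₋₁=0, q₋₂=1):
  k=0: a=1, p=1, q=1
  k=1: a=8, p=9, q=8
  k=2: a=3, p=28, q=25
  k=3: a=7, p=205, q=183
  k=4: a=7, p=1463, q=1306

1463/1306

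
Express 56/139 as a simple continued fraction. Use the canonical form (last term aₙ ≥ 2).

[0; 2, 2, 13, 2]

56 = 0*139 + 56
139 = 2*56 + 27
56 = 2*27 + 2
27 = 13*2 + 1
2 = 2*1 + 0  (stop)
So 56/139 = [0; 2, 2, 13, 2].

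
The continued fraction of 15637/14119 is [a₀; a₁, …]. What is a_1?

9

15637 = 1·14119 + 1518   →  a_0 = 1
14119 = 9·1518 + 457   →  a_1 = 9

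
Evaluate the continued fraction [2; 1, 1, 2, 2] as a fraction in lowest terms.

31/12

Using pₖ = aₖpₖ₋₁ + pₖ₋₂ and qₖ = aₖqₖ₋₁ + qₖ₋₂:
  k=0: a=2, p=2, q=1
  k=1: a=1, p=3, q=1
  k=2: a=1, p=5, q=2
  k=3: a=2, p=13, q=5
  k=4: a=2, p=31, q=12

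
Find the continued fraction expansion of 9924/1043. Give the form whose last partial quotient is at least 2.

[9; 1, 1, 16, 3, 10]

9924 = 9×1043 + 537
1043 = 1×537 + 506
537 = 1×506 + 31
506 = 16×31 + 10
31 = 3×10 + 1
10 = 10×1 + 0  (stop)
So 9924/1043 = [9; 1, 1, 16, 3, 10].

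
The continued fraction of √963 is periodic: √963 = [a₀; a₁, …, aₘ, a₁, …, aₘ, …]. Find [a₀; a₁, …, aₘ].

[31; 31, 62]

a₀ = ⌊√963⌋ = 31.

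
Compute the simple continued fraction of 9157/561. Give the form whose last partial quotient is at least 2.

[16; 3, 10, 18]

9157 = 16·561 + 181
561 = 3·181 + 18
181 = 10·18 + 1
18 = 18·1 + 0  (stop)
So 9157/561 = [16; 3, 10, 18].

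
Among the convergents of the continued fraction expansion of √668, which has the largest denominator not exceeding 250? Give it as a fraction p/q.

√668 = [25; 1, 5, 2, 12, 2, 5, 1, 50, …] (period length 8).
Convergents:
  p_0/q_0 = 25/1
  p_1/q_1 = 26/1
  p_2/q_2 = 155/6
  p_3/q_3 = 336/13
  p_4/q_4 = 4187/162
  p_5/q_5 = 8710/337
q_4 = 162 ≤ 250 < 337 = q_5, so the answer is 4187/162.

4187/162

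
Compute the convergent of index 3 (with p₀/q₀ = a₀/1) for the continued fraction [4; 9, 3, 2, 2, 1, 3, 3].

267/65

Using pₖ = aₖpₖ₋₁ + pₖ₋₂, qₖ = aₖqₖ₋₁ + qₖ₋₂ (with p₋₁=1, p₋₂=0, q₋₁=0, q₋₂=1):
  k=0: a=4, p=4, q=1
  k=1: a=9, p=37, q=9
  k=2: a=3, p=115, q=28
  k=3: a=2, p=267, q=65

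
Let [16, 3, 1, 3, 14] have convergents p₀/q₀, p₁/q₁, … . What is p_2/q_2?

Using pₖ = aₖpₖ₋₁ + pₖ₋₂, qₖ = aₖqₖ₋₁ + qₖ₋₂ (with p₋₁=1, p₋₂=0, q₋₁=0, q₋₂=1):
  k=0: a=16, p=16, q=1
  k=1: a=3, p=49, q=3
  k=2: a=1, p=65, q=4

65/4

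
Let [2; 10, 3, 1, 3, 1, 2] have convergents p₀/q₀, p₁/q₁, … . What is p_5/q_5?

409/195

Using pₖ = aₖpₖ₋₁ + pₖ₋₂, qₖ = aₖqₖ₋₁ + qₖ₋₂ (with p₋₁=1, p₋₂=0, q₋₁=0, q₋₂=1):
  k=0: a=2, p=2, q=1
  k=1: a=10, p=21, q=10
  k=2: a=3, p=65, q=31
  k=3: a=1, p=86, q=41
  k=4: a=3, p=323, q=154
  k=5: a=1, p=409, q=195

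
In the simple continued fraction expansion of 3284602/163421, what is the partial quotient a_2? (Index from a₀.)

3284602 = 20·163421 + 16182   →  a_0 = 20
163421 = 10·16182 + 1601   →  a_1 = 10
16182 = 10·1601 + 172   →  a_2 = 10

10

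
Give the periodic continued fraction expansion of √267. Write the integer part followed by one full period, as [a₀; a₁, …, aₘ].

[16; 2, 1, 15, 1, 2, 32]

a₀ = ⌊√267⌋ = 16.
With m₀=0, d₀=1 and mₖ₊₁ = dₖaₖ − mₖ, dₖ₊₁ = (n − mₖ₊₁²)/dₖ, aₖ₊₁ = ⌊(a₀+mₖ₊₁)/dₖ₊₁⌋:
  k=1: m=16, d=11, a=2
  k=2: m=6, d=21, a=1
  k=3: m=15, d=2, a=15
  k=4: m=15, d=21, a=1
  k=5: m=6, d=11, a=2
  k=6: m=16, d=1, a=32
d=1 and a=2a₀=32 at k=6, so the next step gives (m, d) = (16, 11) again — its k=1 value — and the period has length 6.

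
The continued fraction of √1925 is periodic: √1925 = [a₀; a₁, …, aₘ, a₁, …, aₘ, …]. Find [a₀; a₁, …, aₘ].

[43; 1, 6, 1, 86]

a₀ = ⌊√1925⌋ = 43.
With m₀=0, d₀=1 and mₖ₊₁ = dₖaₖ − mₖ, dₖ₊₁ = (n − mₖ₊₁²)/dₖ, aₖ₊₁ = ⌊(a₀+mₖ₊₁)/dₖ₊₁⌋:
  k=1: m=43, d=76, a=1
  k=2: m=33, d=11, a=6
  k=3: m=33, d=76, a=1
  k=4: m=43, d=1, a=86
d=1 and a=2a₀=86 at k=4, so the next step gives (m, d) = (43, 76) again — its k=1 value — and the period has length 4.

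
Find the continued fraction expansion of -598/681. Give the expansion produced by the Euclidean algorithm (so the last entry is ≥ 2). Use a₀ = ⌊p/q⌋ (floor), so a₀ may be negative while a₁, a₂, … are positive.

[-1; 8, 4, 1, 7, 2]

-598 = -1·681 + 83
681 = 8·83 + 17
83 = 4·17 + 15
17 = 1·15 + 2
15 = 7·2 + 1
2 = 2·1 + 0  (stop)
So -598/681 = [-1; 8, 4, 1, 7, 2].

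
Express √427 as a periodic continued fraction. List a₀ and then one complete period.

a₀ = ⌊√427⌋ = 20.

[20; 1, 1, 1, 40]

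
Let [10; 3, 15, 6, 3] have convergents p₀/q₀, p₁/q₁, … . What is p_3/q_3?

Using pₖ = aₖpₖ₋₁ + pₖ₋₂, qₖ = aₖqₖ₋₁ + qₖ₋₂ (with p₋₁=1, p₋₂=0, q₋₁=0, q₋₂=1):
  k=0: a=10, p=10, q=1
  k=1: a=3, p=31, q=3
  k=2: a=15, p=475, q=46
  k=3: a=6, p=2881, q=279

2881/279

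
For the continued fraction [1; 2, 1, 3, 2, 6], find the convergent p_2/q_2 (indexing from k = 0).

4/3

Using pₖ = aₖpₖ₋₁ + pₖ₋₂, qₖ = aₖqₖ₋₁ + qₖ₋₂ (with p₋₁=1, p₋₂=0, q₋₁=0, q₋₂=1):
  k=0: a=1, p=1, q=1
  k=1: a=2, p=3, q=2
  k=2: a=1, p=4, q=3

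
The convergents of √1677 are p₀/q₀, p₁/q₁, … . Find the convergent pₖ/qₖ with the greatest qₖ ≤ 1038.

√1677 = [40; 1, 19, 2, 19, 1, 80, …] (period length 6).
Convergents:
  p_0/q_0 = 40/1
  p_1/q_1 = 41/1
  p_2/q_2 = 819/20
  p_3/q_3 = 1679/41
  p_4/q_4 = 32720/799
  p_5/q_5 = 34399/840
  p_6/q_6 = 2784640/67999
q_5 = 840 ≤ 1038 < 67999 = q_6, so the answer is 34399/840.

34399/840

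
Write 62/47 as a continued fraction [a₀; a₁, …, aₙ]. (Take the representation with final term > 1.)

62 = 1*47 + 15
47 = 3*15 + 2
15 = 7*2 + 1
2 = 2*1 + 0  (stop)
So 62/47 = [1; 3, 7, 2].

[1; 3, 7, 2]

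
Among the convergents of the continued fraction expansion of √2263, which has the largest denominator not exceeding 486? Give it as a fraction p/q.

√2263 = [47; 1, 1, 3, 47, 3, 1, 1, 94, …] (period length 8).
Convergents:
  p_0/q_0 = 47/1
  p_1/q_1 = 48/1
  p_2/q_2 = 95/2
  p_3/q_3 = 333/7
  p_4/q_4 = 15746/331
  p_5/q_5 = 47571/1000
q_4 = 331 ≤ 486 < 1000 = q_5, so the answer is 15746/331.

15746/331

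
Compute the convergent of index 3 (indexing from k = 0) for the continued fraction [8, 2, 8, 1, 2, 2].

161/19

Using pₖ = aₖpₖ₋₁ + pₖ₋₂, qₖ = aₖqₖ₋₁ + qₖ₋₂ (with p₋₁=1, p₋₂=0, q₋₁=0, q₋₂=1):
  k=0: a=8, p=8, q=1
  k=1: a=2, p=17, q=2
  k=2: a=8, p=144, q=17
  k=3: a=1, p=161, q=19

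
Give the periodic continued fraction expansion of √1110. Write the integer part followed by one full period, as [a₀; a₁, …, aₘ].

a₀ = ⌊√1110⌋ = 33.
With m₀=0, d₀=1 and mₖ₊₁ = dₖaₖ − mₖ, dₖ₊₁ = (n − mₖ₊₁²)/dₖ, aₖ₊₁ = ⌊(a₀+mₖ₊₁)/dₖ₊₁⌋:
  k=1: m=33, d=21, a=3
  k=2: m=30, d=10, a=6
  k=3: m=30, d=21, a=3
  k=4: m=33, d=1, a=66
d=1 and a=2a₀=66 at k=4, so the next step gives (m, d) = (33, 21) again — its k=1 value — and the period has length 4.

[33; 3, 6, 3, 66]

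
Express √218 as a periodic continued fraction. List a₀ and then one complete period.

[14; 1, 3, 3, 1, 28]

a₀ = ⌊√218⌋ = 14.
With m₀=0, d₀=1 and mₖ₊₁ = dₖaₖ − mₖ, dₖ₊₁ = (n − mₖ₊₁²)/dₖ, aₖ₊₁ = ⌊(a₀+mₖ₊₁)/dₖ₊₁⌋:
  k=1: m=14, d=22, a=1
  k=2: m=8, d=7, a=3
  k=3: m=13, d=7, a=3
  k=4: m=8, d=22, a=1
  k=5: m=14, d=1, a=28
d=1 and a=2a₀=28 at k=5, so the next step gives (m, d) = (14, 22) again — its k=1 value — and the period has length 5.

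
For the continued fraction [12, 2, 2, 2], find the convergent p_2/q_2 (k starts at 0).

62/5

Using pₖ = aₖpₖ₋₁ + pₖ₋₂, qₖ = aₖqₖ₋₁ + qₖ₋₂ (with p₋₁=1, p₋₂=0, q₋₁=0, q₋₂=1):
  k=0: a=12, p=12, q=1
  k=1: a=2, p=25, q=2
  k=2: a=2, p=62, q=5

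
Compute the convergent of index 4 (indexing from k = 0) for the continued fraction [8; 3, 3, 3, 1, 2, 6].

357/43

Using pₖ = aₖpₖ₋₁ + pₖ₋₂, qₖ = aₖqₖ₋₁ + qₖ₋₂ (with p₋₁=1, p₋₂=0, q₋₁=0, q₋₂=1):
  k=0: a=8, p=8, q=1
  k=1: a=3, p=25, q=3
  k=2: a=3, p=83, q=10
  k=3: a=3, p=274, q=33
  k=4: a=1, p=357, q=43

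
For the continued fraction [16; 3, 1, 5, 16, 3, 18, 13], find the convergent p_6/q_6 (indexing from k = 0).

Using pₖ = aₖpₖ₋₁ + pₖ₋₂, qₖ = aₖqₖ₋₁ + qₖ₋₂ (with p₋₁=1, p₋₂=0, q₋₁=0, q₋₂=1):
  k=0: a=16, p=16, q=1
  k=1: a=3, p=49, q=3
  k=2: a=1, p=65, q=4
  k=3: a=5, p=374, q=23
  k=4: a=16, p=6049, q=372
  k=5: a=3, p=18521, q=1139
  k=6: a=18, p=339427, q=20874

339427/20874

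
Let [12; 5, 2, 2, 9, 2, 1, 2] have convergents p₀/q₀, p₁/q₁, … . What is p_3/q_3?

Using pₖ = aₖpₖ₋₁ + pₖ₋₂, qₖ = aₖqₖ₋₁ + qₖ₋₂ (with p₋₁=1, p₋₂=0, q₋₁=0, q₋₂=1):
  k=0: a=12, p=12, q=1
  k=1: a=5, p=61, q=5
  k=2: a=2, p=134, q=11
  k=3: a=2, p=329, q=27

329/27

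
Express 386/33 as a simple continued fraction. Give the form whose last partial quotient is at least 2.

386 = 11*33 + 23
33 = 1*23 + 10
23 = 2*10 + 3
10 = 3*3 + 1
3 = 3*1 + 0  (stop)
So 386/33 = [11; 1, 2, 3, 3].

[11; 1, 2, 3, 3]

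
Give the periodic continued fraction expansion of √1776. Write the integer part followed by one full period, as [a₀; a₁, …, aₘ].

[42; 7, 84]

a₀ = ⌊√1776⌋ = 42.
With m₀=0, d₀=1 and mₖ₊₁ = dₖaₖ − mₖ, dₖ₊₁ = (n − mₖ₊₁²)/dₖ, aₖ₊₁ = ⌊(a₀+mₖ₊₁)/dₖ₊₁⌋:
  k=1: m=42, d=12, a=7
  k=2: m=42, d=1, a=84
d=1 and a=2a₀=84 at k=2, so the next step gives (m, d) = (42, 12) again — its k=1 value — and the period has length 2.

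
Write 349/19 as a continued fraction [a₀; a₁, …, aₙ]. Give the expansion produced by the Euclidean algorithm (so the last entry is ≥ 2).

349 = 18*19 + 7
19 = 2*7 + 5
7 = 1*5 + 2
5 = 2*2 + 1
2 = 2*1 + 0  (stop)
So 349/19 = [18; 2, 1, 2, 2].

[18; 2, 1, 2, 2]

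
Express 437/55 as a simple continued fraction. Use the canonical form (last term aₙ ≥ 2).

[7; 1, 17, 3]

437 = 7·55 + 52
55 = 1·52 + 3
52 = 17·3 + 1
3 = 3·1 + 0  (stop)
So 437/55 = [7; 1, 17, 3].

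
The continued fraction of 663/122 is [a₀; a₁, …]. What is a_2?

663 = 5·122 + 53   →  a_0 = 5
122 = 2·53 + 16   →  a_1 = 2
53 = 3·16 + 5   →  a_2 = 3

3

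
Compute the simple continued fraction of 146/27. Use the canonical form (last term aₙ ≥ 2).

146 = 5·27 + 11
27 = 2·11 + 5
11 = 2·5 + 1
5 = 5·1 + 0  (stop)
So 146/27 = [5; 2, 2, 5].

[5; 2, 2, 5]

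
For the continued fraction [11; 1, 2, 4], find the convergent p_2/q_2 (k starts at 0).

Using pₖ = aₖpₖ₋₁ + pₖ₋₂, qₖ = aₖqₖ₋₁ + qₖ₋₂ (with p₋₁=1, p₋₂=0, q₋₁=0, q₋₂=1):
  k=0: a=11, p=11, q=1
  k=1: a=1, p=12, q=1
  k=2: a=2, p=35, q=3

35/3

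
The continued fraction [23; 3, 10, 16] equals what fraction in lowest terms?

11638/499

Fold from the inside: start with 16/1.
  10 + 1/16 = 161/16
  3 + 16/161 = 499/161
  23 + 161/499 = 11638/499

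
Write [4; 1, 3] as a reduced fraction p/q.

Fold from the inside: start with 3/1.
  1 + 1/3 = 4/3
  4 + 3/4 = 19/4

19/4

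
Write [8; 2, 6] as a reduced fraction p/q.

110/13

Fold from the inside: start with 6/1.
  2 + 1/6 = 13/6
  8 + 6/13 = 110/13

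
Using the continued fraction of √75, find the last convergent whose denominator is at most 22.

√75 = [8; 1, 1, 1, 16, …] (period length 4).
Convergents:
  p_0/q_0 = 8/1
  p_1/q_1 = 9/1
  p_2/q_2 = 17/2
  p_3/q_3 = 26/3
  p_4/q_4 = 433/50
q_3 = 3 ≤ 22 < 50 = q_4, so the answer is 26/3.

26/3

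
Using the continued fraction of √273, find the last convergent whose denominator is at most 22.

347/21

√273 = [16; 1, 1, 10, 1, 1, 32, …] (period length 6).
Convergents:
  p_0/q_0 = 16/1
  p_1/q_1 = 17/1
  p_2/q_2 = 33/2
  p_3/q_3 = 347/21
  p_4/q_4 = 380/23
q_3 = 21 ≤ 22 < 23 = q_4, so the answer is 347/21.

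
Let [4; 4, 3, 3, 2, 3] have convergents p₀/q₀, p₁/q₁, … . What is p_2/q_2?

55/13

Using pₖ = aₖpₖ₋₁ + pₖ₋₂, qₖ = aₖqₖ₋₁ + qₖ₋₂ (with p₋₁=1, p₋₂=0, q₋₁=0, q₋₂=1):
  k=0: a=4, p=4, q=1
  k=1: a=4, p=17, q=4
  k=2: a=3, p=55, q=13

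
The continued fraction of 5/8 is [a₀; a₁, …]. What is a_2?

5 = 0·8 + 5   →  a_0 = 0
8 = 1·5 + 3   →  a_1 = 1
5 = 1·3 + 2   →  a_2 = 1

1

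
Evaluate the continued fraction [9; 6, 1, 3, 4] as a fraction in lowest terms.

Fold from the inside: start with 4/1.
  3 + 1/4 = 13/4
  1 + 4/13 = 17/13
  6 + 13/17 = 115/17
  9 + 17/115 = 1052/115

1052/115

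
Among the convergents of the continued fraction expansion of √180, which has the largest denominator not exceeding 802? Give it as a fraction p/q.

√180 = [13; 2, 2, 2, 26, …] (period length 4).
Convergents:
  p_0/q_0 = 13/1
  p_1/q_1 = 27/2
  p_2/q_2 = 67/5
  p_3/q_3 = 161/12
  p_4/q_4 = 4253/317
  p_5/q_5 = 8667/646
  p_6/q_6 = 21587/1609
q_5 = 646 ≤ 802 < 1609 = q_6, so the answer is 8667/646.

8667/646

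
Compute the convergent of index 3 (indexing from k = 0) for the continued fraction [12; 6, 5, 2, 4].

Using pₖ = aₖpₖ₋₁ + pₖ₋₂, qₖ = aₖqₖ₋₁ + qₖ₋₂ (with p₋₁=1, p₋₂=0, q₋₁=0, q₋₂=1):
  k=0: a=12, p=12, q=1
  k=1: a=6, p=73, q=6
  k=2: a=5, p=377, q=31
  k=3: a=2, p=827, q=68

827/68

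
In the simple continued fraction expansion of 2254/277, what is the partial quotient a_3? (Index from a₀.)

2

2254 = 8·277 + 38   →  a_0 = 8
277 = 7·38 + 11   →  a_1 = 7
38 = 3·11 + 5   →  a_2 = 3
11 = 2·5 + 1   →  a_3 = 2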